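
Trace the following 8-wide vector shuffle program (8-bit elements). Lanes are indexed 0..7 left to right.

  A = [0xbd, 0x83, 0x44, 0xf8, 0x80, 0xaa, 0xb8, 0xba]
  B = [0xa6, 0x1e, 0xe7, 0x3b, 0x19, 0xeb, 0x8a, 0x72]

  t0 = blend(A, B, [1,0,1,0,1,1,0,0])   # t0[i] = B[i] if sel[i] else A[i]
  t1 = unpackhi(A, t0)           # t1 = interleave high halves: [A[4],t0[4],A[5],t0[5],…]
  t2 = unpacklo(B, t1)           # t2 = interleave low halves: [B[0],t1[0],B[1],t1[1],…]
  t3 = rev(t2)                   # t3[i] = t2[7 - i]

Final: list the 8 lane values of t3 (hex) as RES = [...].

RES = [0xeb, 0x3b, 0xaa, 0xe7, 0x19, 0x1e, 0x80, 0xa6]

→ t0 |a6|83|e7|f8|19|eb|b8|ba|
→ t1 |80|19|aa|eb|b8|b8|ba|ba|
→ t2 |a6|80|1e|19|e7|aa|3b|eb|
→ t3 |eb|3b|aa|e7|19|1e|80|a6|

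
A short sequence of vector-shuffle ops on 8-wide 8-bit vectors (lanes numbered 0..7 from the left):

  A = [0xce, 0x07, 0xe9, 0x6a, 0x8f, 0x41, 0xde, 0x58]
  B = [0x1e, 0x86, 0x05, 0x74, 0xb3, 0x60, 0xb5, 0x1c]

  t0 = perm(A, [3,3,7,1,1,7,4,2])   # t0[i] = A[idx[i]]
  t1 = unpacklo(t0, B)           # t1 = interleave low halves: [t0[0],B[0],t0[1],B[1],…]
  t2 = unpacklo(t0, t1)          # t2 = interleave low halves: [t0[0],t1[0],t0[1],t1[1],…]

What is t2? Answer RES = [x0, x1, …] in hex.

t0 = [0x6a, 0x6a, 0x58, 0x07, 0x07, 0x58, 0x8f, 0xe9]
t1 = [0x6a, 0x1e, 0x6a, 0x86, 0x58, 0x05, 0x07, 0x74]
t2 = [0x6a, 0x6a, 0x6a, 0x1e, 0x58, 0x6a, 0x07, 0x86]

RES = [ 0x6a  0x6a  0x6a  0x1e  0x58  0x6a  0x07  0x86 ]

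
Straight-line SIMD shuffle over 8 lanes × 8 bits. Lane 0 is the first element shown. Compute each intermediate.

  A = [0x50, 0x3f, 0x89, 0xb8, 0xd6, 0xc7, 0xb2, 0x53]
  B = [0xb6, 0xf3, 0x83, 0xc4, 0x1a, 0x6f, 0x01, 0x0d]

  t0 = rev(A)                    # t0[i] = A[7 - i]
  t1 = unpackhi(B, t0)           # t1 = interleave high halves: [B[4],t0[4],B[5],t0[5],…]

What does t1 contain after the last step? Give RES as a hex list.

RES = [ 0x1a  0xb8  0x6f  0x89  0x01  0x3f  0x0d  0x50 ]

→ t0 |53|b2|c7|d6|b8|89|3f|50|
→ t1 |1a|b8|6f|89|01|3f|0d|50|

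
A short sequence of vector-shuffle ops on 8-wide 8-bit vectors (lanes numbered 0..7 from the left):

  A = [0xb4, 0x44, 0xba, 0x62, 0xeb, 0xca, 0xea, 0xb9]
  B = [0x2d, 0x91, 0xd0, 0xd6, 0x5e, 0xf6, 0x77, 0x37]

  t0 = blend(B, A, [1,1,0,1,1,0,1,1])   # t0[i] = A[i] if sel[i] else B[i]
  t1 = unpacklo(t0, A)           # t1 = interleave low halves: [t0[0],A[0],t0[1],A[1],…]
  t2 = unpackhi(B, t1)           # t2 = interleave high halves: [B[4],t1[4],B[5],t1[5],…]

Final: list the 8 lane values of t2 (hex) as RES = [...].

RES = [0x5e, 0xd0, 0xf6, 0xba, 0x77, 0x62, 0x37, 0x62]

→ t0 |b4|44|d0|62|eb|f6|ea|b9|
→ t1 |b4|b4|44|44|d0|ba|62|62|
→ t2 |5e|d0|f6|ba|77|62|37|62|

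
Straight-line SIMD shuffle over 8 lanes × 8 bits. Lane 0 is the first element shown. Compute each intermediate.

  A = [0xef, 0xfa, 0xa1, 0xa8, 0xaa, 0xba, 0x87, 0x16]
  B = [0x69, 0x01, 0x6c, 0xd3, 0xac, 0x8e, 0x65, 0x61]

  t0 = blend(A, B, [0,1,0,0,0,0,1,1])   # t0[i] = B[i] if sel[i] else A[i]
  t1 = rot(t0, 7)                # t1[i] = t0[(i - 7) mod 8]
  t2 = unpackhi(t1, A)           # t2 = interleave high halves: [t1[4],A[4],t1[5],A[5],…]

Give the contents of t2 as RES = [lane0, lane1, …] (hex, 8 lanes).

t0 = [0xef, 0x01, 0xa1, 0xa8, 0xaa, 0xba, 0x65, 0x61]
t1 = [0x01, 0xa1, 0xa8, 0xaa, 0xba, 0x65, 0x61, 0xef]
t2 = [0xba, 0xaa, 0x65, 0xba, 0x61, 0x87, 0xef, 0x16]

RES = [ 0xba  0xaa  0x65  0xba  0x61  0x87  0xef  0x16 ]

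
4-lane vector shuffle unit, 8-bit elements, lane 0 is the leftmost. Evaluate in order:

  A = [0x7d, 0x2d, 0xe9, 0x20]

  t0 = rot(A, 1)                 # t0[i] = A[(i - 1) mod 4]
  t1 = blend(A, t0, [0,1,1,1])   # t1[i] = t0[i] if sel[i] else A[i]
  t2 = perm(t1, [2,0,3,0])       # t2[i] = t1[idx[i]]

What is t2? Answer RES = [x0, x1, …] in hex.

RES = [0x2d, 0x7d, 0xe9, 0x7d]

  t0: 20 7d 2d e9
  t1: 7d 7d 2d e9
  t2: 2d 7d e9 7d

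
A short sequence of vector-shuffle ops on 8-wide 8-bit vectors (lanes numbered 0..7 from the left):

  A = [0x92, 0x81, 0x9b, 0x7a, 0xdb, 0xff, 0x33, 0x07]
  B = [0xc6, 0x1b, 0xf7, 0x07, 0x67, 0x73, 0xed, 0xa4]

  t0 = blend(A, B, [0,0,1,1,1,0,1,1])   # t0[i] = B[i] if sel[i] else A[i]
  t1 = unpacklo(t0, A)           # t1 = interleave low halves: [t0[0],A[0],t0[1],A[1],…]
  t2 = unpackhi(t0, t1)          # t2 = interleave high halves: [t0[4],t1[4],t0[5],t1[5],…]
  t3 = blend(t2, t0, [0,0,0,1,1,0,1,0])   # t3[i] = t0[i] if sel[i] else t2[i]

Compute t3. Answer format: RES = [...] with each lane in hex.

t0 = [0x92, 0x81, 0xf7, 0x07, 0x67, 0xff, 0xed, 0xa4]
t1 = [0x92, 0x92, 0x81, 0x81, 0xf7, 0x9b, 0x07, 0x7a]
t2 = [0x67, 0xf7, 0xff, 0x9b, 0xed, 0x07, 0xa4, 0x7a]
t3 = [0x67, 0xf7, 0xff, 0x07, 0x67, 0x07, 0xed, 0x7a]

RES = [ 0x67  0xf7  0xff  0x07  0x67  0x07  0xed  0x7a ]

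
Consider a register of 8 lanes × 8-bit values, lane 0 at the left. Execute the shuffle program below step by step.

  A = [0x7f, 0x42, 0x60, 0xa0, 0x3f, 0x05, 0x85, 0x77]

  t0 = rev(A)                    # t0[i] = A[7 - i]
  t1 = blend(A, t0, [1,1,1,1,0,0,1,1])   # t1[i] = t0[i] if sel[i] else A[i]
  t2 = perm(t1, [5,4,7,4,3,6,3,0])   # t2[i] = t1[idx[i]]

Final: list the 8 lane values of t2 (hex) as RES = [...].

RES = [ 0x05  0x3f  0x7f  0x3f  0x3f  0x42  0x3f  0x77 ]

t0 = [0x77, 0x85, 0x05, 0x3f, 0xa0, 0x60, 0x42, 0x7f]
t1 = [0x77, 0x85, 0x05, 0x3f, 0x3f, 0x05, 0x42, 0x7f]
t2 = [0x05, 0x3f, 0x7f, 0x3f, 0x3f, 0x42, 0x3f, 0x77]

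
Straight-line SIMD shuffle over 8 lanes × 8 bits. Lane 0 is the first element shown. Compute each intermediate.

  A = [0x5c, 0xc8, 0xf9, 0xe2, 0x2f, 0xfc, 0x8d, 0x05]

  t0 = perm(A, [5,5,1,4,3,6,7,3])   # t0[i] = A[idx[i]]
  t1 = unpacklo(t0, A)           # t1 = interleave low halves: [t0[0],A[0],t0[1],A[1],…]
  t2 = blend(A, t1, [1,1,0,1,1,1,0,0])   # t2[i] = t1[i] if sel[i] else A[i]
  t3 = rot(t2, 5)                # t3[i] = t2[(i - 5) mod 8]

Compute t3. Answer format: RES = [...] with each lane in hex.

RES = [0xc8, 0xc8, 0xf9, 0x8d, 0x05, 0xfc, 0x5c, 0xf9]

t0 = [0xfc, 0xfc, 0xc8, 0x2f, 0xe2, 0x8d, 0x05, 0xe2]
t1 = [0xfc, 0x5c, 0xfc, 0xc8, 0xc8, 0xf9, 0x2f, 0xe2]
t2 = [0xfc, 0x5c, 0xf9, 0xc8, 0xc8, 0xf9, 0x8d, 0x05]
t3 = [0xc8, 0xc8, 0xf9, 0x8d, 0x05, 0xfc, 0x5c, 0xf9]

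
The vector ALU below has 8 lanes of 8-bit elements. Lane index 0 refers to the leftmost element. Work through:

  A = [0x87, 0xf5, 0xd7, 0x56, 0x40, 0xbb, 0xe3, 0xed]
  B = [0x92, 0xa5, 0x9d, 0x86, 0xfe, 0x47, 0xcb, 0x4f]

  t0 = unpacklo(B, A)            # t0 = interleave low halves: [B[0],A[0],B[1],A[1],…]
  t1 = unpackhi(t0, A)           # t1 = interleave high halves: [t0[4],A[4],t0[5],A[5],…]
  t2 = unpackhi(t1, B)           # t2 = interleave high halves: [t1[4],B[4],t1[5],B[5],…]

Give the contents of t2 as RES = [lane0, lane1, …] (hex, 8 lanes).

RES = [ 0x86  0xfe  0xe3  0x47  0x56  0xcb  0xed  0x4f ]

t0 = [0x92, 0x87, 0xa5, 0xf5, 0x9d, 0xd7, 0x86, 0x56]
t1 = [0x9d, 0x40, 0xd7, 0xbb, 0x86, 0xe3, 0x56, 0xed]
t2 = [0x86, 0xfe, 0xe3, 0x47, 0x56, 0xcb, 0xed, 0x4f]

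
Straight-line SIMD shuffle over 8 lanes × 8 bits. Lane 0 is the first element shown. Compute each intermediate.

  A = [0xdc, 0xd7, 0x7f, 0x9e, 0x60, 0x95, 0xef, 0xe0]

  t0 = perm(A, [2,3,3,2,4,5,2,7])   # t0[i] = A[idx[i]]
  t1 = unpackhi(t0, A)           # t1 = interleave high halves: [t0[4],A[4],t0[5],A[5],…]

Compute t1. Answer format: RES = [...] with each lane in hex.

RES = [ 0x60  0x60  0x95  0x95  0x7f  0xef  0xe0  0xe0 ]

→ t0 |7f|9e|9e|7f|60|95|7f|e0|
→ t1 |60|60|95|95|7f|ef|e0|e0|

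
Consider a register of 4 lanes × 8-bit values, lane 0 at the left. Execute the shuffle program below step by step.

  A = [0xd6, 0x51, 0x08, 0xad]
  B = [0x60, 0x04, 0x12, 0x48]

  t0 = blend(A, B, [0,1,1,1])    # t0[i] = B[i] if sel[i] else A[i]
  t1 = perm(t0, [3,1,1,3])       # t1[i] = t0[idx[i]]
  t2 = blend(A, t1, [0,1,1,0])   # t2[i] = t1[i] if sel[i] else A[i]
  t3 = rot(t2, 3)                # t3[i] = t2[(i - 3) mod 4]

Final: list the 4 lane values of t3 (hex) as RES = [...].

RES = [0x04, 0x04, 0xad, 0xd6]

  t0: d6 04 12 48
  t1: 48 04 04 48
  t2: d6 04 04 ad
  t3: 04 04 ad d6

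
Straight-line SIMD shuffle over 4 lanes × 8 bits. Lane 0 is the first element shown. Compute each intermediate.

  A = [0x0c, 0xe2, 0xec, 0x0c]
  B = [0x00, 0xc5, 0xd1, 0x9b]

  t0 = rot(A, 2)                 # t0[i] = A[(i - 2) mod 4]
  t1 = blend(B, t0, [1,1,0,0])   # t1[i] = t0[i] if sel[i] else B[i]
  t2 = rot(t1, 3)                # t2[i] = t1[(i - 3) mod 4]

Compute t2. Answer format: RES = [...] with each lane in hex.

  t0: ec 0c 0c e2
  t1: ec 0c d1 9b
  t2: 0c d1 9b ec

RES = [ 0x0c  0xd1  0x9b  0xec ]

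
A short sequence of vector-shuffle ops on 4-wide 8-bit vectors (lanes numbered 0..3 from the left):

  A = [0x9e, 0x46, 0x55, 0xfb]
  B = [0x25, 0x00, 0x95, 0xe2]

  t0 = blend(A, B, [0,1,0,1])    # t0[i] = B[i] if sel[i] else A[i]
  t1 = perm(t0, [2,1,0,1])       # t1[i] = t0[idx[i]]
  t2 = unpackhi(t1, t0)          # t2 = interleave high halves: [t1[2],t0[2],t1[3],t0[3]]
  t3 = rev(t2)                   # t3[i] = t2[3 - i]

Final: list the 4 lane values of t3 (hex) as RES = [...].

→ t0 |9e|00|55|e2|
→ t1 |55|00|9e|00|
→ t2 |9e|55|00|e2|
→ t3 |e2|00|55|9e|

RES = [ 0xe2  0x00  0x55  0x9e ]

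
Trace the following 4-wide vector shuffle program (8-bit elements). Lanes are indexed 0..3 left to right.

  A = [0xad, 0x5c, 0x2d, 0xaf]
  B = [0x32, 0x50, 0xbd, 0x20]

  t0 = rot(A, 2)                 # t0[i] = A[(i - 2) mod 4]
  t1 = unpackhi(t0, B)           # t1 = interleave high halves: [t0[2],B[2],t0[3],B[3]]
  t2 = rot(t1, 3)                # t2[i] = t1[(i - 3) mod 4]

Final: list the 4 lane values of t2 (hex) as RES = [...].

t0 = [0x2d, 0xaf, 0xad, 0x5c]
t1 = [0xad, 0xbd, 0x5c, 0x20]
t2 = [0xbd, 0x5c, 0x20, 0xad]

RES = [ 0xbd  0x5c  0x20  0xad ]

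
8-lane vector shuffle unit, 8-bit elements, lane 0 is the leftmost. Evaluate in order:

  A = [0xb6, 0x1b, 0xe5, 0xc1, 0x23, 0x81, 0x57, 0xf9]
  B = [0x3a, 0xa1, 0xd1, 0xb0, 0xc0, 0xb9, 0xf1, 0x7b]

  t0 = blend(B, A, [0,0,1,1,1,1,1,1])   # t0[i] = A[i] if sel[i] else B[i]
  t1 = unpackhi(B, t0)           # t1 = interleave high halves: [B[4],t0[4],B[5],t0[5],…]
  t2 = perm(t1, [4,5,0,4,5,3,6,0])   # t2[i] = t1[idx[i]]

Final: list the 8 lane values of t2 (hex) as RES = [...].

→ t0 |3a|a1|e5|c1|23|81|57|f9|
→ t1 |c0|23|b9|81|f1|57|7b|f9|
→ t2 |f1|57|c0|f1|57|81|7b|c0|

RES = [0xf1, 0x57, 0xc0, 0xf1, 0x57, 0x81, 0x7b, 0xc0]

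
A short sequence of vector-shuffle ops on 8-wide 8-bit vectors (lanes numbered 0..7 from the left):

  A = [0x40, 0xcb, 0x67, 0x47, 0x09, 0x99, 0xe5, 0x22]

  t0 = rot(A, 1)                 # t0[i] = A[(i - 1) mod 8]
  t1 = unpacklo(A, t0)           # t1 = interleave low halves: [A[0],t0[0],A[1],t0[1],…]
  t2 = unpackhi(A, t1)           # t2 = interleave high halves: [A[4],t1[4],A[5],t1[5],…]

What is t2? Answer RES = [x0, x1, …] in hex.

  t0: 22 40 cb 67 47 09 99 e5
  t1: 40 22 cb 40 67 cb 47 67
  t2: 09 67 99 cb e5 47 22 67

RES = [0x09, 0x67, 0x99, 0xcb, 0xe5, 0x47, 0x22, 0x67]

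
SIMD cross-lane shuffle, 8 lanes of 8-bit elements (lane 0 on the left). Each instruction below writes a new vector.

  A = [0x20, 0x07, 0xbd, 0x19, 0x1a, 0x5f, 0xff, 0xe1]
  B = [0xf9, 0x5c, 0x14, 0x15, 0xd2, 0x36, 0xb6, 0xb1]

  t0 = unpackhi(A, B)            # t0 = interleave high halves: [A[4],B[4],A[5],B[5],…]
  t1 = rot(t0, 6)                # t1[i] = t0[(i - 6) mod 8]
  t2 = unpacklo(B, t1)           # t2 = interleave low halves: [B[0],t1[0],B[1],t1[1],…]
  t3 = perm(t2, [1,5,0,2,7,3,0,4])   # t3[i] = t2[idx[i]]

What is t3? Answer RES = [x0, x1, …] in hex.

t0 = [0x1a, 0xd2, 0x5f, 0x36, 0xff, 0xb6, 0xe1, 0xb1]
t1 = [0x5f, 0x36, 0xff, 0xb6, 0xe1, 0xb1, 0x1a, 0xd2]
t2 = [0xf9, 0x5f, 0x5c, 0x36, 0x14, 0xff, 0x15, 0xb6]
t3 = [0x5f, 0xff, 0xf9, 0x5c, 0xb6, 0x36, 0xf9, 0x14]

RES = [0x5f, 0xff, 0xf9, 0x5c, 0xb6, 0x36, 0xf9, 0x14]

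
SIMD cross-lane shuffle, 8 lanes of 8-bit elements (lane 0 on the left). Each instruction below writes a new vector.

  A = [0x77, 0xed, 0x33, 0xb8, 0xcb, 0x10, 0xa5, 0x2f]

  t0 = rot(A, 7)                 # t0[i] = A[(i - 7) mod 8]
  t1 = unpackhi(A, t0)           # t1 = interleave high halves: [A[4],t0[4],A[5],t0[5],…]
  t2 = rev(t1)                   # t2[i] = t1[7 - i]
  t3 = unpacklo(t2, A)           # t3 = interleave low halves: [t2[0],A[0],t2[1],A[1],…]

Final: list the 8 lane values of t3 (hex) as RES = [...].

RES = [0x77, 0x77, 0x2f, 0xed, 0x2f, 0x33, 0xa5, 0xb8]

t0 = [0xed, 0x33, 0xb8, 0xcb, 0x10, 0xa5, 0x2f, 0x77]
t1 = [0xcb, 0x10, 0x10, 0xa5, 0xa5, 0x2f, 0x2f, 0x77]
t2 = [0x77, 0x2f, 0x2f, 0xa5, 0xa5, 0x10, 0x10, 0xcb]
t3 = [0x77, 0x77, 0x2f, 0xed, 0x2f, 0x33, 0xa5, 0xb8]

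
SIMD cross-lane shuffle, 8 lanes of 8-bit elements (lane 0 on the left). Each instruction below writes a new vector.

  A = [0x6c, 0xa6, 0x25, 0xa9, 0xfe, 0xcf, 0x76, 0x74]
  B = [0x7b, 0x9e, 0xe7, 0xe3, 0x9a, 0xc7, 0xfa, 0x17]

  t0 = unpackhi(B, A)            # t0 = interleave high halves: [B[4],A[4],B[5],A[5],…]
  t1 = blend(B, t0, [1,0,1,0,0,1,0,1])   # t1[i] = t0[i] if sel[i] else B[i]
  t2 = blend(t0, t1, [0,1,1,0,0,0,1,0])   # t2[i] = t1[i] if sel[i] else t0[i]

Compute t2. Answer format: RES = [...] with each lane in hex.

  t0: 9a fe c7 cf fa 76 17 74
  t1: 9a 9e c7 e3 9a 76 fa 74
  t2: 9a 9e c7 cf fa 76 fa 74

RES = [ 0x9a  0x9e  0xc7  0xcf  0xfa  0x76  0xfa  0x74 ]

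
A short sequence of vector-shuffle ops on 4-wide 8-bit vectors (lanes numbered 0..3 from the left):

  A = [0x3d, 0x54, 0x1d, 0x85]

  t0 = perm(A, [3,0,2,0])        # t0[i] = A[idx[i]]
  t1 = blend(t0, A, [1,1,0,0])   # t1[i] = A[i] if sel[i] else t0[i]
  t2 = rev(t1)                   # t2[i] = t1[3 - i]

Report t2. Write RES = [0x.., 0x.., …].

→ t0 |85|3d|1d|3d|
→ t1 |3d|54|1d|3d|
→ t2 |3d|1d|54|3d|

RES = [0x3d, 0x1d, 0x54, 0x3d]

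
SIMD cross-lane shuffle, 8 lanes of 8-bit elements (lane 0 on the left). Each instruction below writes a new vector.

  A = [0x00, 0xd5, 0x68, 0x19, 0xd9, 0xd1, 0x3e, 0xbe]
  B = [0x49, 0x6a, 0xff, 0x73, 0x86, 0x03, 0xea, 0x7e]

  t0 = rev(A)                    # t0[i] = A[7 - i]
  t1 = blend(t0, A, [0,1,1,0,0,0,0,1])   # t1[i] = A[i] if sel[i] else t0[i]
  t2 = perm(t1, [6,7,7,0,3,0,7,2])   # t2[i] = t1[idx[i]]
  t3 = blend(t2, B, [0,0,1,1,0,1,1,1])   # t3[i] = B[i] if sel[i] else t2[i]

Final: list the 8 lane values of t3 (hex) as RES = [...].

t0 = [0xbe, 0x3e, 0xd1, 0xd9, 0x19, 0x68, 0xd5, 0x00]
t1 = [0xbe, 0xd5, 0x68, 0xd9, 0x19, 0x68, 0xd5, 0xbe]
t2 = [0xd5, 0xbe, 0xbe, 0xbe, 0xd9, 0xbe, 0xbe, 0x68]
t3 = [0xd5, 0xbe, 0xff, 0x73, 0xd9, 0x03, 0xea, 0x7e]

RES = [0xd5, 0xbe, 0xff, 0x73, 0xd9, 0x03, 0xea, 0x7e]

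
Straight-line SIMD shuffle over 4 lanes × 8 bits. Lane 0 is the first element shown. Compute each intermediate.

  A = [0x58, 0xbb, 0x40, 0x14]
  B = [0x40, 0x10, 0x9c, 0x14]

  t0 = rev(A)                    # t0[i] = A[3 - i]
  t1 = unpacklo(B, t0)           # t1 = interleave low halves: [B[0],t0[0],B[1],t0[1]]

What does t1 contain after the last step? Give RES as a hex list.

  t0: 14 40 bb 58
  t1: 40 14 10 40

RES = [0x40, 0x14, 0x10, 0x40]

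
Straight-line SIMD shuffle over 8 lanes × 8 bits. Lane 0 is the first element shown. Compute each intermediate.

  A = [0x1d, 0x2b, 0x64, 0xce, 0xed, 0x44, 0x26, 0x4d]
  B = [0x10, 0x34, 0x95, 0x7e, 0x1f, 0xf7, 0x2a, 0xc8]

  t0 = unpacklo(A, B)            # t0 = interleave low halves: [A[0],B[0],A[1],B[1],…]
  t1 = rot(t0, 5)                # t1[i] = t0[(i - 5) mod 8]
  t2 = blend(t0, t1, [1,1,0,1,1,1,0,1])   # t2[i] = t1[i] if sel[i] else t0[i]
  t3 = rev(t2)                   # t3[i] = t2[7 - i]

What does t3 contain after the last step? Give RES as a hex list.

→ t0 |1d|10|2b|34|64|95|ce|7e|
→ t1 |34|64|95|ce|7e|1d|10|2b|
→ t2 |34|64|2b|ce|7e|1d|ce|2b|
→ t3 |2b|ce|1d|7e|ce|2b|64|34|

RES = [0x2b, 0xce, 0x1d, 0x7e, 0xce, 0x2b, 0x64, 0x34]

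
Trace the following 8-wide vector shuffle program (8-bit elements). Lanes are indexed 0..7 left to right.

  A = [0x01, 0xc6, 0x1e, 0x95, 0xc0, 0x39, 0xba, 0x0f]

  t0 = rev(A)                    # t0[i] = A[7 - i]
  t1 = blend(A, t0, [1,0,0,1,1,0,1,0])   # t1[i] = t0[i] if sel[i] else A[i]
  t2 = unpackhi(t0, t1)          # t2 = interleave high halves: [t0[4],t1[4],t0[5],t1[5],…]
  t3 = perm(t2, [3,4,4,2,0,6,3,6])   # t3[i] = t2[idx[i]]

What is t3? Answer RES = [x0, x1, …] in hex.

  t0: 0f ba 39 c0 95 1e c6 01
  t1: 0f c6 1e c0 95 39 c6 0f
  t2: 95 95 1e 39 c6 c6 01 0f
  t3: 39 c6 c6 1e 95 01 39 01

RES = [ 0x39  0xc6  0xc6  0x1e  0x95  0x01  0x39  0x01 ]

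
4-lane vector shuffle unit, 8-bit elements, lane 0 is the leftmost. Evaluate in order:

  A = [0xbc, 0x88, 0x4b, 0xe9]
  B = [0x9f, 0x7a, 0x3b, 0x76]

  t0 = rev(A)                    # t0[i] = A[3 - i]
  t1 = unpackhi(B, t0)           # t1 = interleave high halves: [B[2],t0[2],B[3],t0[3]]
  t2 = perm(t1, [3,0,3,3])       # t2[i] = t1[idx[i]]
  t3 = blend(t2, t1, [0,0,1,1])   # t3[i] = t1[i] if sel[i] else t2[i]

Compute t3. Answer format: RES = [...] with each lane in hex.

  t0: e9 4b 88 bc
  t1: 3b 88 76 bc
  t2: bc 3b bc bc
  t3: bc 3b 76 bc

RES = [ 0xbc  0x3b  0x76  0xbc ]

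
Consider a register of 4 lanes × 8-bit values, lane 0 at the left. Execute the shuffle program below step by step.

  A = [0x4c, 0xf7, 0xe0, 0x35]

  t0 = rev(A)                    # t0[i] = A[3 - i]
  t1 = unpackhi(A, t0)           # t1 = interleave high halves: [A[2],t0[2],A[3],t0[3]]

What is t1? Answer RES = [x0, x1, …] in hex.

RES = [0xe0, 0xf7, 0x35, 0x4c]

→ t0 |35|e0|f7|4c|
→ t1 |e0|f7|35|4c|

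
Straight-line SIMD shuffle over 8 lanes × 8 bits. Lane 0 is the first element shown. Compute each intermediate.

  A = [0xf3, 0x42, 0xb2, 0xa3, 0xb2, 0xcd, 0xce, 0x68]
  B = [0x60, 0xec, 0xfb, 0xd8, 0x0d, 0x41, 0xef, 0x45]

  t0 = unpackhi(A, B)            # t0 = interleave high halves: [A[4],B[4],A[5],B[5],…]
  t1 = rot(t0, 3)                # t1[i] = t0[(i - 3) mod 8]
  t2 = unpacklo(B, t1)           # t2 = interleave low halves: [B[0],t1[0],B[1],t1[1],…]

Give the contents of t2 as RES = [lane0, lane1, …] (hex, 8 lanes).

  t0: b2 0d cd 41 ce ef 68 45
  t1: ef 68 45 b2 0d cd 41 ce
  t2: 60 ef ec 68 fb 45 d8 b2

RES = [0x60, 0xef, 0xec, 0x68, 0xfb, 0x45, 0xd8, 0xb2]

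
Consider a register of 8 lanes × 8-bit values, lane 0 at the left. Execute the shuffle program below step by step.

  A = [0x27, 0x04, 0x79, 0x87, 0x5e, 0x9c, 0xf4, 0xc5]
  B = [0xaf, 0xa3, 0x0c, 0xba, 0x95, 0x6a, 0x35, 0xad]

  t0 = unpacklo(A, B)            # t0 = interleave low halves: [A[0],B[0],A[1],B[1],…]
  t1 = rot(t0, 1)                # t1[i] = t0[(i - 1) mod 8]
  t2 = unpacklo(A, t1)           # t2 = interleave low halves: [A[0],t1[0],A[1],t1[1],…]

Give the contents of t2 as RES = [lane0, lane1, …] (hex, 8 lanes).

→ t0 |27|af|04|a3|79|0c|87|ba|
→ t1 |ba|27|af|04|a3|79|0c|87|
→ t2 |27|ba|04|27|79|af|87|04|

RES = [0x27, 0xba, 0x04, 0x27, 0x79, 0xaf, 0x87, 0x04]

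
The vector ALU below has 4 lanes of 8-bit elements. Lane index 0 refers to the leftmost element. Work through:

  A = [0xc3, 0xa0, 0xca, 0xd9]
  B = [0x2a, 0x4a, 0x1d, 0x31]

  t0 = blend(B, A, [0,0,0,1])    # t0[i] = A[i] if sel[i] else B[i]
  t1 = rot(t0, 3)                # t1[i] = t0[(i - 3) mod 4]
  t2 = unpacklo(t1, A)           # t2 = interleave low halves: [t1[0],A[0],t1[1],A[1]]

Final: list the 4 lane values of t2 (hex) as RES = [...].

t0 = [0x2a, 0x4a, 0x1d, 0xd9]
t1 = [0x4a, 0x1d, 0xd9, 0x2a]
t2 = [0x4a, 0xc3, 0x1d, 0xa0]

RES = [ 0x4a  0xc3  0x1d  0xa0 ]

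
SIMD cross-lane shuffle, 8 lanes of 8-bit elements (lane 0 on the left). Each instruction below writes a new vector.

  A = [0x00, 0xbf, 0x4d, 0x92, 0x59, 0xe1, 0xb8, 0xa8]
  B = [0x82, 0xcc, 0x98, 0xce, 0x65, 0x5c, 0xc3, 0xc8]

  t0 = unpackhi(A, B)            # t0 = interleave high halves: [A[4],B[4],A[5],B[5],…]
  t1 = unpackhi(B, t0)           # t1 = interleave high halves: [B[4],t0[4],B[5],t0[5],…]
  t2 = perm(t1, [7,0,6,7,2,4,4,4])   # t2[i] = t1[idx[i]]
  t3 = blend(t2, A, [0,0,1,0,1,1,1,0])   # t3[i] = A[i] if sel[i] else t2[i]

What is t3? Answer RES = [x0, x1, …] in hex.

RES = [0xc8, 0x65, 0x4d, 0xc8, 0x59, 0xe1, 0xb8, 0xc3]

t0 = [0x59, 0x65, 0xe1, 0x5c, 0xb8, 0xc3, 0xa8, 0xc8]
t1 = [0x65, 0xb8, 0x5c, 0xc3, 0xc3, 0xa8, 0xc8, 0xc8]
t2 = [0xc8, 0x65, 0xc8, 0xc8, 0x5c, 0xc3, 0xc3, 0xc3]
t3 = [0xc8, 0x65, 0x4d, 0xc8, 0x59, 0xe1, 0xb8, 0xc3]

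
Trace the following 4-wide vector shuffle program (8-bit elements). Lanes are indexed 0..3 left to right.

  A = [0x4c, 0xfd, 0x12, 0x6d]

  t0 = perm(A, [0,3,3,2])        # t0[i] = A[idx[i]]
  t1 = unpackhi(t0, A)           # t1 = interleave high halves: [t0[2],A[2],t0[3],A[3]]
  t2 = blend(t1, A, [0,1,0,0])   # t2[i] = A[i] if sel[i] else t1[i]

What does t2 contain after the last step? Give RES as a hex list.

RES = [ 0x6d  0xfd  0x12  0x6d ]

→ t0 |4c|6d|6d|12|
→ t1 |6d|12|12|6d|
→ t2 |6d|fd|12|6d|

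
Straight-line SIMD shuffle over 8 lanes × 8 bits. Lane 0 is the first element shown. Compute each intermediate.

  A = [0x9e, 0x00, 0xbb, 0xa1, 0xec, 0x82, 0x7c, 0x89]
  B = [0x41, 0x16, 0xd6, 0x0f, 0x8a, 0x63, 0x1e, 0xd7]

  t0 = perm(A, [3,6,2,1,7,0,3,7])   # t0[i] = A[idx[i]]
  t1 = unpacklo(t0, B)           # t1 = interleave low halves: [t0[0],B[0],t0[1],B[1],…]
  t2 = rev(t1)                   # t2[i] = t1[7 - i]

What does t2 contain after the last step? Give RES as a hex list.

RES = [ 0x0f  0x00  0xd6  0xbb  0x16  0x7c  0x41  0xa1 ]

t0 = [0xa1, 0x7c, 0xbb, 0x00, 0x89, 0x9e, 0xa1, 0x89]
t1 = [0xa1, 0x41, 0x7c, 0x16, 0xbb, 0xd6, 0x00, 0x0f]
t2 = [0x0f, 0x00, 0xd6, 0xbb, 0x16, 0x7c, 0x41, 0xa1]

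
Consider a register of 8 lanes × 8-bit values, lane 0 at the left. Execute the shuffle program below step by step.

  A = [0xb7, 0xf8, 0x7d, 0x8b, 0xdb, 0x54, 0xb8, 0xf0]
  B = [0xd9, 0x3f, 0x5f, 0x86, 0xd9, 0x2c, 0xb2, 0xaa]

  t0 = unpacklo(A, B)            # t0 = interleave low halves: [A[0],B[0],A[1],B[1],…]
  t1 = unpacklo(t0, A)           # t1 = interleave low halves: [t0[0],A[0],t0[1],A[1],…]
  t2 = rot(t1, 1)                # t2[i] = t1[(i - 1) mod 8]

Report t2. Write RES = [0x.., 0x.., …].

RES = [0x8b, 0xb7, 0xb7, 0xd9, 0xf8, 0xf8, 0x7d, 0x3f]

t0 = [0xb7, 0xd9, 0xf8, 0x3f, 0x7d, 0x5f, 0x8b, 0x86]
t1 = [0xb7, 0xb7, 0xd9, 0xf8, 0xf8, 0x7d, 0x3f, 0x8b]
t2 = [0x8b, 0xb7, 0xb7, 0xd9, 0xf8, 0xf8, 0x7d, 0x3f]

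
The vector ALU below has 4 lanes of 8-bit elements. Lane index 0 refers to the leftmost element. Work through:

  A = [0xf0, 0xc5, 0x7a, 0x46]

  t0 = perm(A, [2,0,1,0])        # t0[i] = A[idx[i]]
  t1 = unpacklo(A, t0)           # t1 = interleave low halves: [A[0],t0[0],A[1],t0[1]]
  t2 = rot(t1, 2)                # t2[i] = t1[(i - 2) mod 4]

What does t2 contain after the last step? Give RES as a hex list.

RES = [ 0xc5  0xf0  0xf0  0x7a ]

t0 = [0x7a, 0xf0, 0xc5, 0xf0]
t1 = [0xf0, 0x7a, 0xc5, 0xf0]
t2 = [0xc5, 0xf0, 0xf0, 0x7a]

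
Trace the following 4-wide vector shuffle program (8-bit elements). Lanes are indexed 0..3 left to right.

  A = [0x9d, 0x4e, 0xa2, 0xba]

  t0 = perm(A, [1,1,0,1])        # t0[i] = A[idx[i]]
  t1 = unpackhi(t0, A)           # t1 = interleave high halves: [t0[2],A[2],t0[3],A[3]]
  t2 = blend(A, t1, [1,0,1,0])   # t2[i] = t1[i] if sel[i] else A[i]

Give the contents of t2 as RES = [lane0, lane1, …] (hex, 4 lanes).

RES = [ 0x9d  0x4e  0x4e  0xba ]

t0 = [0x4e, 0x4e, 0x9d, 0x4e]
t1 = [0x9d, 0xa2, 0x4e, 0xba]
t2 = [0x9d, 0x4e, 0x4e, 0xba]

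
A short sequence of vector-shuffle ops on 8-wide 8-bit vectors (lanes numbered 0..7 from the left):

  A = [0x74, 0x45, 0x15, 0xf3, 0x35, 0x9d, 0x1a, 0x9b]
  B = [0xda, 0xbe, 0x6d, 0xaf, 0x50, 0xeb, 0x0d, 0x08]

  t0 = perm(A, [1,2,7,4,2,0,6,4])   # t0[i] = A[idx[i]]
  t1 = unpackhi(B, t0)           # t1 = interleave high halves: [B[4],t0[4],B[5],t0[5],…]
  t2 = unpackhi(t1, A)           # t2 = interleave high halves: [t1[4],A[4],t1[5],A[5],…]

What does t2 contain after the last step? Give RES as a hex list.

RES = [0x0d, 0x35, 0x1a, 0x9d, 0x08, 0x1a, 0x35, 0x9b]

t0 = [0x45, 0x15, 0x9b, 0x35, 0x15, 0x74, 0x1a, 0x35]
t1 = [0x50, 0x15, 0xeb, 0x74, 0x0d, 0x1a, 0x08, 0x35]
t2 = [0x0d, 0x35, 0x1a, 0x9d, 0x08, 0x1a, 0x35, 0x9b]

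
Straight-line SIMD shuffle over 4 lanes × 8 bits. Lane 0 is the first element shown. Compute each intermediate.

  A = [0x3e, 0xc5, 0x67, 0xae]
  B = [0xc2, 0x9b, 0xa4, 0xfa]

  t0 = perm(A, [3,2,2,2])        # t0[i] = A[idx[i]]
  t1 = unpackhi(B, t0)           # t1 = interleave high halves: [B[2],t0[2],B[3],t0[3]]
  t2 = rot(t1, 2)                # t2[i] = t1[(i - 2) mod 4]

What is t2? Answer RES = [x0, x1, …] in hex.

RES = [ 0xfa  0x67  0xa4  0x67 ]

  t0: ae 67 67 67
  t1: a4 67 fa 67
  t2: fa 67 a4 67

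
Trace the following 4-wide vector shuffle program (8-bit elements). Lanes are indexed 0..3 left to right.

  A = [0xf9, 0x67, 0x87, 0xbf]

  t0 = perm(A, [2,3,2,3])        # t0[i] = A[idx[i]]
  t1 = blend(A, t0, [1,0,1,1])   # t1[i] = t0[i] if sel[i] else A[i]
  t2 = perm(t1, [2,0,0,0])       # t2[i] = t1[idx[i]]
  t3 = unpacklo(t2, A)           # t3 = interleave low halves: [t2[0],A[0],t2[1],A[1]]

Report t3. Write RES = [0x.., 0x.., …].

→ t0 |87|bf|87|bf|
→ t1 |87|67|87|bf|
→ t2 |87|87|87|87|
→ t3 |87|f9|87|67|

RES = [0x87, 0xf9, 0x87, 0x67]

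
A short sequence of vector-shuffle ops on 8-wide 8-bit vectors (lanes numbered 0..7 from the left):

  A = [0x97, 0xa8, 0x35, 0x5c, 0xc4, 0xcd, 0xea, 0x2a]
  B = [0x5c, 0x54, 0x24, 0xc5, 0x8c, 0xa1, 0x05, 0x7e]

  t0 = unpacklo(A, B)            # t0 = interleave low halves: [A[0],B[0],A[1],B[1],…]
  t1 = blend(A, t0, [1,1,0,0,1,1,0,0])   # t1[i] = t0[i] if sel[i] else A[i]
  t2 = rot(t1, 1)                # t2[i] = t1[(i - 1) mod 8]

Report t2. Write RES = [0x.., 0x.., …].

t0 = [0x97, 0x5c, 0xa8, 0x54, 0x35, 0x24, 0x5c, 0xc5]
t1 = [0x97, 0x5c, 0x35, 0x5c, 0x35, 0x24, 0xea, 0x2a]
t2 = [0x2a, 0x97, 0x5c, 0x35, 0x5c, 0x35, 0x24, 0xea]

RES = [0x2a, 0x97, 0x5c, 0x35, 0x5c, 0x35, 0x24, 0xea]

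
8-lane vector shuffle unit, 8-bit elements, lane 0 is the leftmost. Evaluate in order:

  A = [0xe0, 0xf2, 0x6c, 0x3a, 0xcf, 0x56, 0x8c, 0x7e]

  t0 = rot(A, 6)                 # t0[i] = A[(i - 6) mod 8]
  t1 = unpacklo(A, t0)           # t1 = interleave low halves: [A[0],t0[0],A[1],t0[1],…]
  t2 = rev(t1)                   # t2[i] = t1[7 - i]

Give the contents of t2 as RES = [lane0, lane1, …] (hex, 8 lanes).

RES = [0x56, 0x3a, 0xcf, 0x6c, 0x3a, 0xf2, 0x6c, 0xe0]

t0 = [0x6c, 0x3a, 0xcf, 0x56, 0x8c, 0x7e, 0xe0, 0xf2]
t1 = [0xe0, 0x6c, 0xf2, 0x3a, 0x6c, 0xcf, 0x3a, 0x56]
t2 = [0x56, 0x3a, 0xcf, 0x6c, 0x3a, 0xf2, 0x6c, 0xe0]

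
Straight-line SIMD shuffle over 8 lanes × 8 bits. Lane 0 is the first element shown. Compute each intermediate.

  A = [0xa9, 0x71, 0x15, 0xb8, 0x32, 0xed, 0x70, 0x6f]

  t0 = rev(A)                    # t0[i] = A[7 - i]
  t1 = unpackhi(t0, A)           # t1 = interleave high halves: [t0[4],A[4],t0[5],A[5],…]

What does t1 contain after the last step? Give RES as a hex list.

RES = [0xb8, 0x32, 0x15, 0xed, 0x71, 0x70, 0xa9, 0x6f]

→ t0 |6f|70|ed|32|b8|15|71|a9|
→ t1 |b8|32|15|ed|71|70|a9|6f|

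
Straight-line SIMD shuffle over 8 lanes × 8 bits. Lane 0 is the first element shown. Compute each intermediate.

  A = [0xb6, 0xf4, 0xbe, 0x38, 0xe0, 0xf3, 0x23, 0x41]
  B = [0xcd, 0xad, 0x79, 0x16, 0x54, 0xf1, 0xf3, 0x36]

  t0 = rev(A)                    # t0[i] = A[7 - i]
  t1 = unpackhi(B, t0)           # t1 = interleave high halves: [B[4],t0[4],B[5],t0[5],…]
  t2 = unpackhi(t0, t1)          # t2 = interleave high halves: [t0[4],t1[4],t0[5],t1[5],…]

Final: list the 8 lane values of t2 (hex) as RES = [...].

→ t0 |41|23|f3|e0|38|be|f4|b6|
→ t1 |54|38|f1|be|f3|f4|36|b6|
→ t2 |38|f3|be|f4|f4|36|b6|b6|

RES = [0x38, 0xf3, 0xbe, 0xf4, 0xf4, 0x36, 0xb6, 0xb6]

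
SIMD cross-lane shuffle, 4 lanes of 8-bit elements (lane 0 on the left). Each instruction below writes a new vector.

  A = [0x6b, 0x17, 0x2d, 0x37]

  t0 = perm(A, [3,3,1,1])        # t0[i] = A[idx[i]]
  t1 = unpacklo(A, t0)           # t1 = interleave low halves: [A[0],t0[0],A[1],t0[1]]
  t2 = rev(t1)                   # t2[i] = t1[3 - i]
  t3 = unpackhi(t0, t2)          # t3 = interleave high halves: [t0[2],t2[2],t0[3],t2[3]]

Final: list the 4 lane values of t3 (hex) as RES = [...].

→ t0 |37|37|17|17|
→ t1 |6b|37|17|37|
→ t2 |37|17|37|6b|
→ t3 |17|37|17|6b|

RES = [0x17, 0x37, 0x17, 0x6b]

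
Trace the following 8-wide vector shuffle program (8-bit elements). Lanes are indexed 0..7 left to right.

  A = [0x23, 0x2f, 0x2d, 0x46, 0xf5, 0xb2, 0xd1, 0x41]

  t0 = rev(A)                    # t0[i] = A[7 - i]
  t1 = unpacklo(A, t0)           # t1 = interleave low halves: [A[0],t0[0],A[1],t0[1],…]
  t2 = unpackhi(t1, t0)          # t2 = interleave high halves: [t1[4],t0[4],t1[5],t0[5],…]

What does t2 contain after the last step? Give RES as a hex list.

RES = [0x2d, 0x46, 0xb2, 0x2d, 0x46, 0x2f, 0xf5, 0x23]

→ t0 |41|d1|b2|f5|46|2d|2f|23|
→ t1 |23|41|2f|d1|2d|b2|46|f5|
→ t2 |2d|46|b2|2d|46|2f|f5|23|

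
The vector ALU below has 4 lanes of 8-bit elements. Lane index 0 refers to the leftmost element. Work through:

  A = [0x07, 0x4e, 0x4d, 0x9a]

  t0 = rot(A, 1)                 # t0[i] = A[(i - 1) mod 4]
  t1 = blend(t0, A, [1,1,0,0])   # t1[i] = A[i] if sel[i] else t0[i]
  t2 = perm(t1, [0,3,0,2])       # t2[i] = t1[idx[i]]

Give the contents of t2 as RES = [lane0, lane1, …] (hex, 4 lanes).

RES = [0x07, 0x4d, 0x07, 0x4e]

t0 = [0x9a, 0x07, 0x4e, 0x4d]
t1 = [0x07, 0x4e, 0x4e, 0x4d]
t2 = [0x07, 0x4d, 0x07, 0x4e]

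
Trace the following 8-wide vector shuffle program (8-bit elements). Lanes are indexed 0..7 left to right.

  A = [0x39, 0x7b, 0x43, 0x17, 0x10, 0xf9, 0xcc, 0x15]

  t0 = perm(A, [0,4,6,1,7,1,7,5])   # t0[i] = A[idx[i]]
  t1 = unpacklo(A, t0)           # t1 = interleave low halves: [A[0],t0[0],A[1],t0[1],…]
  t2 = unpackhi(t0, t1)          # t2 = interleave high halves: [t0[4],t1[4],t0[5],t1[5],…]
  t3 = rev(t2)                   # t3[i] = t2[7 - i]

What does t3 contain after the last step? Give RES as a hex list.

→ t0 |39|10|cc|7b|15|7b|15|f9|
→ t1 |39|39|7b|10|43|cc|17|7b|
→ t2 |15|43|7b|cc|15|17|f9|7b|
→ t3 |7b|f9|17|15|cc|7b|43|15|

RES = [ 0x7b  0xf9  0x17  0x15  0xcc  0x7b  0x43  0x15 ]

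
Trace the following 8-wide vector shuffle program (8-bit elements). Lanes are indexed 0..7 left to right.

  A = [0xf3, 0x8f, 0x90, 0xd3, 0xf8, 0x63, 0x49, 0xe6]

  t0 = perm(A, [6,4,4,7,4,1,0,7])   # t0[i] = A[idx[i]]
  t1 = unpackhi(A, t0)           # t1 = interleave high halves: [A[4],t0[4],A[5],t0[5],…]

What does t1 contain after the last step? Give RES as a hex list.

RES = [ 0xf8  0xf8  0x63  0x8f  0x49  0xf3  0xe6  0xe6 ]

→ t0 |49|f8|f8|e6|f8|8f|f3|e6|
→ t1 |f8|f8|63|8f|49|f3|e6|e6|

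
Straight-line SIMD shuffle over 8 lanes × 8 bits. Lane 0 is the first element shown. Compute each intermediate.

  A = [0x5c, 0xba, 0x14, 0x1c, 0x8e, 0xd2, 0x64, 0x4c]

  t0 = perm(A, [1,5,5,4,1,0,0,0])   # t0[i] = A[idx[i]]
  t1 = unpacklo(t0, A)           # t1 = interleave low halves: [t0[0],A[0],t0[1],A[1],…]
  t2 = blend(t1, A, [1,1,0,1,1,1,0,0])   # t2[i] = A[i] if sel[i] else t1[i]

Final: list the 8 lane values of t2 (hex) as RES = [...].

RES = [0x5c, 0xba, 0xd2, 0x1c, 0x8e, 0xd2, 0x8e, 0x1c]

  t0: ba d2 d2 8e ba 5c 5c 5c
  t1: ba 5c d2 ba d2 14 8e 1c
  t2: 5c ba d2 1c 8e d2 8e 1c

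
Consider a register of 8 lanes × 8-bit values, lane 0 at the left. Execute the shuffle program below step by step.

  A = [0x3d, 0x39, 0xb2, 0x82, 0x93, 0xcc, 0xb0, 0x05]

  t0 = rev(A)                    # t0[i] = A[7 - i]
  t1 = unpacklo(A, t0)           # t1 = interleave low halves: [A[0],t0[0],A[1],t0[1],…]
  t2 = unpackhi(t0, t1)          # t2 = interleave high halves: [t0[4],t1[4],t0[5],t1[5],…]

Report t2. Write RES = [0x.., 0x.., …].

  t0: 05 b0 cc 93 82 b2 39 3d
  t1: 3d 05 39 b0 b2 cc 82 93
  t2: 82 b2 b2 cc 39 82 3d 93

RES = [0x82, 0xb2, 0xb2, 0xcc, 0x39, 0x82, 0x3d, 0x93]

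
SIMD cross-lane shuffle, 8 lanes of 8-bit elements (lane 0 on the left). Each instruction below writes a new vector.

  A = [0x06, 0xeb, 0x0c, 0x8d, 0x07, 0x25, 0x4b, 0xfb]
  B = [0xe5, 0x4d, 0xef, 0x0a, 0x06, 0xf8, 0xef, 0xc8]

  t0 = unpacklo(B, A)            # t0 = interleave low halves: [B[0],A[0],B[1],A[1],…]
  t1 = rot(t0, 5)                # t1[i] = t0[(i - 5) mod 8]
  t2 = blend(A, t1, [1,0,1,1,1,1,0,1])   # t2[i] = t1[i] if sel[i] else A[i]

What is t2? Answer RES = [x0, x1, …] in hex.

RES = [ 0xeb  0xeb  0x0c  0x0a  0x8d  0xe5  0x4b  0x4d ]

  t0: e5 06 4d eb ef 0c 0a 8d
  t1: eb ef 0c 0a 8d e5 06 4d
  t2: eb eb 0c 0a 8d e5 4b 4d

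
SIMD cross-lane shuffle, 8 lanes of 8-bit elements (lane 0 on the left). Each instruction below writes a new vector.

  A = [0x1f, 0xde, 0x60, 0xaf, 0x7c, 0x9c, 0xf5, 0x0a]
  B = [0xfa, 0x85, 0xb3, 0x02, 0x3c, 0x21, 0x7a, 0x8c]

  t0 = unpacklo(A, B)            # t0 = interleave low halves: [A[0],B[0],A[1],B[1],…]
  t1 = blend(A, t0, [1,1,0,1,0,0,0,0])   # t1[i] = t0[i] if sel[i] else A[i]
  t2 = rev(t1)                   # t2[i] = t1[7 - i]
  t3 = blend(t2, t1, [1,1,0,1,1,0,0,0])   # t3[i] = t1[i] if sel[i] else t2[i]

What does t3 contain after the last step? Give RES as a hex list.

  t0: 1f fa de 85 60 b3 af 02
  t1: 1f fa 60 85 7c 9c f5 0a
  t2: 0a f5 9c 7c 85 60 fa 1f
  t3: 1f fa 9c 85 7c 60 fa 1f

RES = [0x1f, 0xfa, 0x9c, 0x85, 0x7c, 0x60, 0xfa, 0x1f]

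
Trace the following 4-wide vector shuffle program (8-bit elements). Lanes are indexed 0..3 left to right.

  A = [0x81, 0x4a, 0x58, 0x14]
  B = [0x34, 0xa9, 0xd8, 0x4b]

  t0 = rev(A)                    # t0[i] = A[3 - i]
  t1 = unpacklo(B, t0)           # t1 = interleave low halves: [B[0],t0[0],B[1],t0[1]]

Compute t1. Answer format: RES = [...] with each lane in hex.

→ t0 |14|58|4a|81|
→ t1 |34|14|a9|58|

RES = [ 0x34  0x14  0xa9  0x58 ]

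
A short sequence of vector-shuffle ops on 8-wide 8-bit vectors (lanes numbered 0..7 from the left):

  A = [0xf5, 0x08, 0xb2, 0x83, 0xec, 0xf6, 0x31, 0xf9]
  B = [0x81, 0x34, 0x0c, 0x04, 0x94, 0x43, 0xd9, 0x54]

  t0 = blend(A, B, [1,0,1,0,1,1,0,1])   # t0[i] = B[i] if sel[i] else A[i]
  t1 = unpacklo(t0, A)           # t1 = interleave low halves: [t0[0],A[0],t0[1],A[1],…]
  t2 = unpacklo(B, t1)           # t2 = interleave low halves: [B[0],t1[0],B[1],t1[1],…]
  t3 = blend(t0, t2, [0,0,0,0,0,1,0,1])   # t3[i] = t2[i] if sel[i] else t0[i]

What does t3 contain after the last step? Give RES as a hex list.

RES = [0x81, 0x08, 0x0c, 0x83, 0x94, 0x08, 0x31, 0x08]

  t0: 81 08 0c 83 94 43 31 54
  t1: 81 f5 08 08 0c b2 83 83
  t2: 81 81 34 f5 0c 08 04 08
  t3: 81 08 0c 83 94 08 31 08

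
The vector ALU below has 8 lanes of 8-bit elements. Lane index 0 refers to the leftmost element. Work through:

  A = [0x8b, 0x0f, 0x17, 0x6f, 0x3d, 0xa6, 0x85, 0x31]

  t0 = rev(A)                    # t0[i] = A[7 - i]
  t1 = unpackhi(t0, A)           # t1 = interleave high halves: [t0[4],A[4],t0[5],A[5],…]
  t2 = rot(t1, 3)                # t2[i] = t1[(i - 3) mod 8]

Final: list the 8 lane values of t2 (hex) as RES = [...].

RES = [ 0x85  0x8b  0x31  0x6f  0x3d  0x17  0xa6  0x0f ]

→ t0 |31|85|a6|3d|6f|17|0f|8b|
→ t1 |6f|3d|17|a6|0f|85|8b|31|
→ t2 |85|8b|31|6f|3d|17|a6|0f|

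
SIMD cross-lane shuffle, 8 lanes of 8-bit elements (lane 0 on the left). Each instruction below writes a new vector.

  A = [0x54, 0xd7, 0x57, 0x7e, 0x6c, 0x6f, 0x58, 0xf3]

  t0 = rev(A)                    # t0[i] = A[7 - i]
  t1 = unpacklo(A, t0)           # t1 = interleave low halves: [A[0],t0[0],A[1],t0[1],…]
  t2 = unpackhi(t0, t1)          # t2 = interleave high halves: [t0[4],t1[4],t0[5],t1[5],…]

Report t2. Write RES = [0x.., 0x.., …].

RES = [ 0x7e  0x57  0x57  0x6f  0xd7  0x7e  0x54  0x6c ]

  t0: f3 58 6f 6c 7e 57 d7 54
  t1: 54 f3 d7 58 57 6f 7e 6c
  t2: 7e 57 57 6f d7 7e 54 6c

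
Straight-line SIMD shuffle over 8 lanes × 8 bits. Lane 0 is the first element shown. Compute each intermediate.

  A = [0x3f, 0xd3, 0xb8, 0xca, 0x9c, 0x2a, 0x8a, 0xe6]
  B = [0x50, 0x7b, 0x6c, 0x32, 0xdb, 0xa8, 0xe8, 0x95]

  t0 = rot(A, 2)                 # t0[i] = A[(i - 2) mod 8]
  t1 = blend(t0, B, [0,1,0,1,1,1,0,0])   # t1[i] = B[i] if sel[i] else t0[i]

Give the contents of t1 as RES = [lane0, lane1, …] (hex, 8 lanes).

→ t0 |8a|e6|3f|d3|b8|ca|9c|2a|
→ t1 |8a|7b|3f|32|db|a8|9c|2a|

RES = [0x8a, 0x7b, 0x3f, 0x32, 0xdb, 0xa8, 0x9c, 0x2a]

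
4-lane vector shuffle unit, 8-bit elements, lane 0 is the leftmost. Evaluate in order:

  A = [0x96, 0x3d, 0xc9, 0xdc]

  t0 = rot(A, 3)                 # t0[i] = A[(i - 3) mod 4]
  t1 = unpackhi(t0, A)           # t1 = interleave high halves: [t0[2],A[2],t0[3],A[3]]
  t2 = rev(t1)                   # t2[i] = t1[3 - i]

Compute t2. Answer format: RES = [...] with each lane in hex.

RES = [ 0xdc  0x96  0xc9  0xdc ]

→ t0 |3d|c9|dc|96|
→ t1 |dc|c9|96|dc|
→ t2 |dc|96|c9|dc|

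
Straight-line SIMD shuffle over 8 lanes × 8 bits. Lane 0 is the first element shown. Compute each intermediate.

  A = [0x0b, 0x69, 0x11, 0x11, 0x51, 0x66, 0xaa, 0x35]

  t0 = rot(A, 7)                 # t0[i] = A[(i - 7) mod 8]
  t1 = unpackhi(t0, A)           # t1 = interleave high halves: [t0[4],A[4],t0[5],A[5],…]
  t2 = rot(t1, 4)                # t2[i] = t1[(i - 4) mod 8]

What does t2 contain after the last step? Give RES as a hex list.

t0 = [0x69, 0x11, 0x11, 0x51, 0x66, 0xaa, 0x35, 0x0b]
t1 = [0x66, 0x51, 0xaa, 0x66, 0x35, 0xaa, 0x0b, 0x35]
t2 = [0x35, 0xaa, 0x0b, 0x35, 0x66, 0x51, 0xaa, 0x66]

RES = [0x35, 0xaa, 0x0b, 0x35, 0x66, 0x51, 0xaa, 0x66]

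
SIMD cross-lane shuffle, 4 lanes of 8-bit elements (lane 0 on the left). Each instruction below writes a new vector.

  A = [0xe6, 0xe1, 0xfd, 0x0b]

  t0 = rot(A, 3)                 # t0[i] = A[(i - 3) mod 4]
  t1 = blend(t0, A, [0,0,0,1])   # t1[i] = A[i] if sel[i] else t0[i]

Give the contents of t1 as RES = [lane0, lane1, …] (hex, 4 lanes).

→ t0 |e1|fd|0b|e6|
→ t1 |e1|fd|0b|0b|

RES = [0xe1, 0xfd, 0x0b, 0x0b]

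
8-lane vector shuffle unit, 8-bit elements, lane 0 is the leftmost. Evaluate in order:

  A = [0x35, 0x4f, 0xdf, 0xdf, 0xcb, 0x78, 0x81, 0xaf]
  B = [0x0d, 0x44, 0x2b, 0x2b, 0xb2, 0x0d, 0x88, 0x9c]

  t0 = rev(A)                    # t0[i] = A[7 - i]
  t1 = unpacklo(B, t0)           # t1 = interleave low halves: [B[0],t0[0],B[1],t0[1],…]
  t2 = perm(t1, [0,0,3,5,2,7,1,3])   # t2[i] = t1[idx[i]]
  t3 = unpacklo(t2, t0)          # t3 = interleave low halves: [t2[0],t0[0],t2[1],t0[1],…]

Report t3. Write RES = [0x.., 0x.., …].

t0 = [0xaf, 0x81, 0x78, 0xcb, 0xdf, 0xdf, 0x4f, 0x35]
t1 = [0x0d, 0xaf, 0x44, 0x81, 0x2b, 0x78, 0x2b, 0xcb]
t2 = [0x0d, 0x0d, 0x81, 0x78, 0x44, 0xcb, 0xaf, 0x81]
t3 = [0x0d, 0xaf, 0x0d, 0x81, 0x81, 0x78, 0x78, 0xcb]

RES = [ 0x0d  0xaf  0x0d  0x81  0x81  0x78  0x78  0xcb ]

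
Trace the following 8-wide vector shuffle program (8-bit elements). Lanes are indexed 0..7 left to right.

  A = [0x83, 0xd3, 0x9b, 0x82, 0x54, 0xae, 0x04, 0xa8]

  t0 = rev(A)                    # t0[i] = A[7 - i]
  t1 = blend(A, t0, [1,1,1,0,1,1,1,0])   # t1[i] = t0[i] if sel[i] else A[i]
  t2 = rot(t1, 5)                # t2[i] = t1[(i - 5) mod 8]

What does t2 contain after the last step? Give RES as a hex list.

RES = [ 0x82  0x82  0x9b  0xd3  0xa8  0xa8  0x04  0xae ]

t0 = [0xa8, 0x04, 0xae, 0x54, 0x82, 0x9b, 0xd3, 0x83]
t1 = [0xa8, 0x04, 0xae, 0x82, 0x82, 0x9b, 0xd3, 0xa8]
t2 = [0x82, 0x82, 0x9b, 0xd3, 0xa8, 0xa8, 0x04, 0xae]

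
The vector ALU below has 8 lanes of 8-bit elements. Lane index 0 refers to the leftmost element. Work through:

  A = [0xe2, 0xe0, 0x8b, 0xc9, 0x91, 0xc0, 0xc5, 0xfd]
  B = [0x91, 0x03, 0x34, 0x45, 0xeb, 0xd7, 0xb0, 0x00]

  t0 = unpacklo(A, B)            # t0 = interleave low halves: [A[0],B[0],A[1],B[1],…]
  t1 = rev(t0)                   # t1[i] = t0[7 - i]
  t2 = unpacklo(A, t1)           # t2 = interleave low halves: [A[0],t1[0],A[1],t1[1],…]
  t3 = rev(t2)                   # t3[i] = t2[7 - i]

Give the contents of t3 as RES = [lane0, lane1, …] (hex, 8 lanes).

RES = [0x8b, 0xc9, 0x34, 0x8b, 0xc9, 0xe0, 0x45, 0xe2]

→ t0 |e2|91|e0|03|8b|34|c9|45|
→ t1 |45|c9|34|8b|03|e0|91|e2|
→ t2 |e2|45|e0|c9|8b|34|c9|8b|
→ t3 |8b|c9|34|8b|c9|e0|45|e2|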